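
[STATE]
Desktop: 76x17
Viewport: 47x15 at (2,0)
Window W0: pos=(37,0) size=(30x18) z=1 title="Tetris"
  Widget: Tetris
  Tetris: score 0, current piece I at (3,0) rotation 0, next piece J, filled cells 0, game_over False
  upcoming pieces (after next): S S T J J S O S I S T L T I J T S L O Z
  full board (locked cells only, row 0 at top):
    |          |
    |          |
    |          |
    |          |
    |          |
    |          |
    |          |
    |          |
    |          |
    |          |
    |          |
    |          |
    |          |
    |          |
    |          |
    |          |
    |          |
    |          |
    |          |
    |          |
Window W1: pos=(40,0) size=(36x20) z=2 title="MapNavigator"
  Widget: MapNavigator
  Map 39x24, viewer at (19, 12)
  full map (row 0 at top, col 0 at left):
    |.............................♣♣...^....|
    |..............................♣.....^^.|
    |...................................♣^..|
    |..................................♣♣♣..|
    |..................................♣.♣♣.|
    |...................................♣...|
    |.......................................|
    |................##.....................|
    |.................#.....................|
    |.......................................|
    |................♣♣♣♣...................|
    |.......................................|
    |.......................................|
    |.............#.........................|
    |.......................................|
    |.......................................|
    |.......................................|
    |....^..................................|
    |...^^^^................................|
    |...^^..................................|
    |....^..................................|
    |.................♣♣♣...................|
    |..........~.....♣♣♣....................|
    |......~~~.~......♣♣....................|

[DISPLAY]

                                   ┏━━┏━━━━━━━━
                                   ┃ T┃ MapNavi
                                   ┠──┠────────
                                   ┃  ┃........
                                   ┃  ┃........
                                   ┃  ┃........
                                   ┃  ┃........
                                   ┃  ┃........
                                   ┃  ┃........
                                   ┃  ┃........
                                   ┃  ┃........
                                   ┃  ┃........
                                   ┃  ┃........
                                   ┃  ┃........
                                   ┃  ┃........


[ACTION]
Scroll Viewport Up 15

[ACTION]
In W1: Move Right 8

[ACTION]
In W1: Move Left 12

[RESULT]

                                   ┏━━┏━━━━━━━━
                                   ┃ T┃ MapNavi
                                   ┠──┠────────
                                   ┃  ┃  ......
                                   ┃  ┃  ......
                                   ┃  ┃  ......
                                   ┃  ┃  ......
                                   ┃  ┃  ......
                                   ┃  ┃  ......
                                   ┃  ┃  ......
                                   ┃  ┃  ......
                                   ┃  ┃  ......
                                   ┃  ┃  ......
                                   ┃  ┃  ......
                                   ┃  ┃  ......


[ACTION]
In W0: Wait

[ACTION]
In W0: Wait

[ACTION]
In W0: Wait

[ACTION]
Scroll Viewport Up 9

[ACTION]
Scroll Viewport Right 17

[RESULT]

                  ┏━━┏━━━━━━━━━━━━━━━━━━━━━━━━━
                  ┃ T┃ MapNavigator            
                  ┠──┠─────────────────────────
                  ┃  ┃  .......................
                  ┃  ┃  .......................
                  ┃  ┃  .......................
                  ┃  ┃  ................##.....
                  ┃  ┃  .................#.....
                  ┃  ┃  .......................
                  ┃  ┃  ................♣♣♣♣...
                  ┃  ┃  .......................
                  ┃  ┃  ...............@.......
                  ┃  ┃  .............#.........
                  ┃  ┃  .......................
                  ┃  ┃  .......................


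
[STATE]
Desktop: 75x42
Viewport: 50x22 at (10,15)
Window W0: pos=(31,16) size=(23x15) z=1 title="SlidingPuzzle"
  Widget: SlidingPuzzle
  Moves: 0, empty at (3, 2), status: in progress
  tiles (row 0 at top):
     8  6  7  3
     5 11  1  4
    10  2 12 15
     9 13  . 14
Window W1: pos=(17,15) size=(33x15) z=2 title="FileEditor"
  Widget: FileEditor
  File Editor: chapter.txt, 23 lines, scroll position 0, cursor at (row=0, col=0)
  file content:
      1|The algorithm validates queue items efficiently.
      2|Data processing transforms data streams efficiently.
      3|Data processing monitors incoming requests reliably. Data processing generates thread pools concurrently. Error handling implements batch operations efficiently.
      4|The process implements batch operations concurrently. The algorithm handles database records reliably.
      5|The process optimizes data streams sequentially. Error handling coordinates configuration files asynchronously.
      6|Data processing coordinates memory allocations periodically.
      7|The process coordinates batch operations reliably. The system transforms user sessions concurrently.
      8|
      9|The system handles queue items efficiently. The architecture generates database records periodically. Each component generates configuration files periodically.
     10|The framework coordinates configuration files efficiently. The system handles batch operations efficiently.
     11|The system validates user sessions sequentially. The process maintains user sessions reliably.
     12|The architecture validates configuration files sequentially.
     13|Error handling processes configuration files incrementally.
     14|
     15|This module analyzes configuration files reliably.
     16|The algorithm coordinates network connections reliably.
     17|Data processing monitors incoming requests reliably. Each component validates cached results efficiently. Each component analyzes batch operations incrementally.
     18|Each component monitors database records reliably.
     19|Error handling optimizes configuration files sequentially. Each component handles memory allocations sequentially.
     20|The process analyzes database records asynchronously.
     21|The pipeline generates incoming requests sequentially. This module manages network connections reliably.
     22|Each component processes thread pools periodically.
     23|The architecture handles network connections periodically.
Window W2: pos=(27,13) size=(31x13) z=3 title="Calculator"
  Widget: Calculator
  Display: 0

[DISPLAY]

       ┏━━━━━━━━━┠─────────────────────────────┨  
       ┃ FileEdit┃                            0┃  
       ┠─────────┃┌───┬───┬───┬───┐            ┃  
       ┃█he algor┃│ 7 │ 8 │ 9 │ ÷ │            ┃  
       ┃Data proc┃├───┼───┼───┼───┤            ┃  
       ┃Data proc┃│ 4 │ 5 │ 6 │ × │            ┃  
       ┃The proce┃├───┼───┼───┼───┤            ┃  
       ┃The proce┃│ 1 │ 2 │ 3 │ - │            ┃  
       ┃Data proc┃├───┼───┼───┼───┤            ┃  
       ┃The proce┃│ 0 │ . │ = │ + │            ┃  
       ┃         ┗━━━━━━━━━━━━━━━━━━━━━━━━━━━━━┛  
       ┃The system handles queue items░┃4 │┃      
       ┃The framework coordinates conf░┃──┘┃      
       ┃The system validates user sess▼┃   ┃      
       ┗━━━━━━━━━━━━━━━━━━━━━━━━━━━━━━━┛   ┃      
                     ┗━━━━━━━━━━━━━━━━━━━━━┛      
                                                  
                                                  
                                                  
                                                  
                                                  
                                                  


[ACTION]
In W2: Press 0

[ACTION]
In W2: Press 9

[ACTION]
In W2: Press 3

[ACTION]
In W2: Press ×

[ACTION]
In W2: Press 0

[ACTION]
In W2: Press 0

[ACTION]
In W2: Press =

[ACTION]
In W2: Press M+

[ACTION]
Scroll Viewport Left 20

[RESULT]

                 ┏━━━━━━━━━┠──────────────────────
                 ┃ FileEdit┃                      
                 ┠─────────┃┌───┬───┬───┬───┐     
                 ┃█he algor┃│ 7 │ 8 │ 9 │ ÷ │     
                 ┃Data proc┃├───┼───┼───┼───┤     
                 ┃Data proc┃│ 4 │ 5 │ 6 │ × │     
                 ┃The proce┃├───┼───┼───┼───┤     
                 ┃The proce┃│ 1 │ 2 │ 3 │ - │     
                 ┃Data proc┃├───┼───┼───┼───┤     
                 ┃The proce┃│ 0 │ . │ = │ + │     
                 ┃         ┗━━━━━━━━━━━━━━━━━━━━━━
                 ┃The system handles queue items░┃
                 ┃The framework coordinates conf░┃
                 ┃The system validates user sess▼┃
                 ┗━━━━━━━━━━━━━━━━━━━━━━━━━━━━━━━┛
                               ┗━━━━━━━━━━━━━━━━━━
                                                  
                                                  
                                                  
                                                  
                                                  
                                                  


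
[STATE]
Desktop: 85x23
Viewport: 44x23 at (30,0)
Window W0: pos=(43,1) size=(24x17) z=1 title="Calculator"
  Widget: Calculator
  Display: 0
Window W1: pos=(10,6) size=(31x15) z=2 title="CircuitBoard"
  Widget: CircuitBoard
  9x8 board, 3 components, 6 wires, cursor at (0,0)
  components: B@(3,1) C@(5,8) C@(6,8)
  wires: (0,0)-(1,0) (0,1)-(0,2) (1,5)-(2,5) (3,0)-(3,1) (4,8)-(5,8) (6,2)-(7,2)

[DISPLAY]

                                            
             ┏━━━━━━━━━━━━━━━━━━━━━━┓       
             ┃ Calculator           ┃       
             ┠──────────────────────┨       
             ┃                     0┃       
             ┃┌───┬───┬───┬───┐     ┃       
━━━━━━━━━━┓  ┃│ 7 │ 8 │ 9 │ ÷ │     ┃       
          ┃  ┃├───┼───┼───┼───┤     ┃       
──────────┨  ┃│ 4 │ 5 │ 6 │ × │     ┃       
8         ┃  ┃├───┼───┼───┼───┤     ┃       
          ┃  ┃│ 1 │ 2 │ 3 │ - │     ┃       
          ┃  ┃├───┼───┼───┼───┤     ┃       
     ·    ┃  ┃│ 0 │ . │ = │ + │     ┃       
     │    ┃  ┃├───┼───┼───┼───┤     ┃       
     ·    ┃  ┃│ C │ MC│ MR│ M+│     ┃       
          ┃  ┃└───┴───┴───┴───┘     ┃       
          ┃  ┃                      ┃       
          ┃  ┗━━━━━━━━━━━━━━━━━━━━━━┛       
          ┃                                 
          ┃                                 
━━━━━━━━━━┛                                 
                                            
                                            


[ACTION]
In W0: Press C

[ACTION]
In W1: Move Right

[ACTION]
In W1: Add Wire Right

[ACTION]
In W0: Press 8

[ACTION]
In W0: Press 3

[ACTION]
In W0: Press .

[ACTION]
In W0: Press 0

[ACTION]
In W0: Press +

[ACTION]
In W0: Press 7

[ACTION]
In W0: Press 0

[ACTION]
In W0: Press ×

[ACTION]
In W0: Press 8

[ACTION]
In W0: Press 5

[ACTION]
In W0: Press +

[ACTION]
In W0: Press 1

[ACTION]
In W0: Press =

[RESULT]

                                            
             ┏━━━━━━━━━━━━━━━━━━━━━━┓       
             ┃ Calculator           ┃       
             ┠──────────────────────┨       
             ┃                 13006┃       
             ┃┌───┬───┬───┬───┐     ┃       
━━━━━━━━━━┓  ┃│ 7 │ 8 │ 9 │ ÷ │     ┃       
          ┃  ┃├───┼───┼───┼───┤     ┃       
──────────┨  ┃│ 4 │ 5 │ 6 │ × │     ┃       
8         ┃  ┃├───┼───┼───┼───┤     ┃       
          ┃  ┃│ 1 │ 2 │ 3 │ - │     ┃       
          ┃  ┃├───┼───┼───┼───┤     ┃       
     ·    ┃  ┃│ 0 │ . │ = │ + │     ┃       
     │    ┃  ┃├───┼───┼───┼───┤     ┃       
     ·    ┃  ┃│ C │ MC│ MR│ M+│     ┃       
          ┃  ┃└───┴───┴───┴───┘     ┃       
          ┃  ┃                      ┃       
          ┃  ┗━━━━━━━━━━━━━━━━━━━━━━┛       
          ┃                                 
          ┃                                 
━━━━━━━━━━┛                                 
                                            
                                            


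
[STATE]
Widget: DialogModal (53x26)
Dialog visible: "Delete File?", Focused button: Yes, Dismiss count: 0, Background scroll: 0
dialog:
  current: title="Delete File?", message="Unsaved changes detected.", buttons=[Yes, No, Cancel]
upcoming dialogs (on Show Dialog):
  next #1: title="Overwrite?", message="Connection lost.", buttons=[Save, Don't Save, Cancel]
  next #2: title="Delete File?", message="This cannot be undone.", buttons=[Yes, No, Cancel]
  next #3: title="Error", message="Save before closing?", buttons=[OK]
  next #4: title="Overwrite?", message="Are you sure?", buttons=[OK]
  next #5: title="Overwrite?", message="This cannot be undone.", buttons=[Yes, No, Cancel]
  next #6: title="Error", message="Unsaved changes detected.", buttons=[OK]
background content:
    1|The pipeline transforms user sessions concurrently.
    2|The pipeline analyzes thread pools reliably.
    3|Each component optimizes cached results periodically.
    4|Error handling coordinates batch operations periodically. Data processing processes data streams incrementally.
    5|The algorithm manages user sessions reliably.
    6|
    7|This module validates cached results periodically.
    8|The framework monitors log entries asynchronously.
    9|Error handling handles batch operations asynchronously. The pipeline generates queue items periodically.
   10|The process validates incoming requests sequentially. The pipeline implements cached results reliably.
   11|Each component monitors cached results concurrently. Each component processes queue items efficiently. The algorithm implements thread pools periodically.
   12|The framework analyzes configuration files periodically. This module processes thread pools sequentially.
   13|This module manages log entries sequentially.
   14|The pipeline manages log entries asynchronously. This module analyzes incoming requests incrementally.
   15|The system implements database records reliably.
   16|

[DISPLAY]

The pipeline transforms user sessions concurrently.  
The pipeline analyzes thread pools reliably.         
Each component optimizes cached results periodically.
Error handling coordinates batch operations periodica
The algorithm manages user sessions reliably.        
                                                     
This module validates cached results periodically.   
The framework monitors log entries asynchronously.   
Error handling handles batch operations asynchronousl
The process validates incoming requests sequentially.
Each compone┌───────────────────────────┐ncurrently. 
The framewor│        Delete File?       │s periodical
This module │ Unsaved changes detected. │lly.        
The pipeline│    [Yes]  No   Cancel     │nously. This
The system i└───────────────────────────┘liably.     
                                                     
                                                     
                                                     
                                                     
                                                     
                                                     
                                                     
                                                     
                                                     
                                                     
                                                     


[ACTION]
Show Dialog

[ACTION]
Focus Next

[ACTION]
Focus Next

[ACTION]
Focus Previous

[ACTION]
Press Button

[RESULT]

The pipeline transforms user sessions concurrently.  
The pipeline analyzes thread pools reliably.         
Each component optimizes cached results periodically.
Error handling coordinates batch operations periodica
The algorithm manages user sessions reliably.        
                                                     
This module validates cached results periodically.   
The framework monitors log entries asynchronously.   
Error handling handles batch operations asynchronousl
The process validates incoming requests sequentially.
Each component monitors cached results concurrently. 
The framework analyzes configuration files periodical
This module manages log entries sequentially.        
The pipeline manages log entries asynchronously. This
The system implements database records reliably.     
                                                     
                                                     
                                                     
                                                     
                                                     
                                                     
                                                     
                                                     
                                                     
                                                     
                                                     


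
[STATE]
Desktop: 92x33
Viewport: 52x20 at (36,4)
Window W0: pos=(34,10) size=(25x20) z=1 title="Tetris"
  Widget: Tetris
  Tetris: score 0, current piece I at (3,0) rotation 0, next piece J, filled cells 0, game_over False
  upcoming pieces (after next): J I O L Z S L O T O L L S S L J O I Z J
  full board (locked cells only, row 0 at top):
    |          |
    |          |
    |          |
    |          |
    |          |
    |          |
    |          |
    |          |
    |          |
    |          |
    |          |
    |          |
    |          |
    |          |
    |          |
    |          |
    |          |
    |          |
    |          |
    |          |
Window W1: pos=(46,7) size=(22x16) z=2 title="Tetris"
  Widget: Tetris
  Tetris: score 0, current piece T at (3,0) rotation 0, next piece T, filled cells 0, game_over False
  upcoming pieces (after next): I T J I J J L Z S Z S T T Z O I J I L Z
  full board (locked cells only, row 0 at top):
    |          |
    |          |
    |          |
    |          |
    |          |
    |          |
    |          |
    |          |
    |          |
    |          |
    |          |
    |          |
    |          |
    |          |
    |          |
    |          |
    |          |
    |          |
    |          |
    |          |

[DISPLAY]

                                                    
                                                    
                                                    
          ┏━━━━━━━━━━━━━━━━━━━━┓                    
          ┃ Tetris             ┃                    
          ┠────────────────────┨                    
━━━━━━━━━━┃          │Next:    ┃                    
Tetris    ┃          │ ▒       ┃                    
──────────┃          │▒▒▒      ┃                    
         │┃          │         ┃                    
         │┃          │         ┃                    
         │┃          │         ┃                    
         │┃          │Score:   ┃                    
         │┃          │0        ┃                    
         │┃          │         ┃                    
         │┃          │         ┃                    
         │┃          │         ┃                    
         │┃          │         ┃                    
         │┗━━━━━━━━━━━━━━━━━━━━┛                    
         │            ┃                             


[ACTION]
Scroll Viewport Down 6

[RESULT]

━━━━━━━━━━┃          │Next:    ┃                    
Tetris    ┃          │ ▒       ┃                    
──────────┃          │▒▒▒      ┃                    
         │┃          │         ┃                    
         │┃          │         ┃                    
         │┃          │         ┃                    
         │┃          │Score:   ┃                    
         │┃          │0        ┃                    
         │┃          │         ┃                    
         │┃          │         ┃                    
         │┃          │         ┃                    
         │┃          │         ┃                    
         │┗━━━━━━━━━━━━━━━━━━━━┛                    
         │            ┃                             
         │            ┃                             
         │            ┃                             
         │            ┃                             
         │            ┃                             
         │            ┃                             
━━━━━━━━━━━━━━━━━━━━━━┛                             


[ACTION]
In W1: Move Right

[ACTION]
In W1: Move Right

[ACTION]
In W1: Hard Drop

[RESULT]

━━━━━━━━━━┃          │Next:    ┃                    
Tetris    ┃          │████     ┃                    
──────────┃          │         ┃                    
         │┃          │         ┃                    
         │┃          │         ┃                    
         │┃          │         ┃                    
         │┃          │Score:   ┃                    
         │┃          │0        ┃                    
         │┃          │         ┃                    
         │┃          │         ┃                    
         │┃      ▒   │         ┃                    
         │┃     ▒▒▒  │         ┃                    
         │┗━━━━━━━━━━━━━━━━━━━━┛                    
         │            ┃                             
         │            ┃                             
         │            ┃                             
         │            ┃                             
         │            ┃                             
         │            ┃                             
━━━━━━━━━━━━━━━━━━━━━━┛                             


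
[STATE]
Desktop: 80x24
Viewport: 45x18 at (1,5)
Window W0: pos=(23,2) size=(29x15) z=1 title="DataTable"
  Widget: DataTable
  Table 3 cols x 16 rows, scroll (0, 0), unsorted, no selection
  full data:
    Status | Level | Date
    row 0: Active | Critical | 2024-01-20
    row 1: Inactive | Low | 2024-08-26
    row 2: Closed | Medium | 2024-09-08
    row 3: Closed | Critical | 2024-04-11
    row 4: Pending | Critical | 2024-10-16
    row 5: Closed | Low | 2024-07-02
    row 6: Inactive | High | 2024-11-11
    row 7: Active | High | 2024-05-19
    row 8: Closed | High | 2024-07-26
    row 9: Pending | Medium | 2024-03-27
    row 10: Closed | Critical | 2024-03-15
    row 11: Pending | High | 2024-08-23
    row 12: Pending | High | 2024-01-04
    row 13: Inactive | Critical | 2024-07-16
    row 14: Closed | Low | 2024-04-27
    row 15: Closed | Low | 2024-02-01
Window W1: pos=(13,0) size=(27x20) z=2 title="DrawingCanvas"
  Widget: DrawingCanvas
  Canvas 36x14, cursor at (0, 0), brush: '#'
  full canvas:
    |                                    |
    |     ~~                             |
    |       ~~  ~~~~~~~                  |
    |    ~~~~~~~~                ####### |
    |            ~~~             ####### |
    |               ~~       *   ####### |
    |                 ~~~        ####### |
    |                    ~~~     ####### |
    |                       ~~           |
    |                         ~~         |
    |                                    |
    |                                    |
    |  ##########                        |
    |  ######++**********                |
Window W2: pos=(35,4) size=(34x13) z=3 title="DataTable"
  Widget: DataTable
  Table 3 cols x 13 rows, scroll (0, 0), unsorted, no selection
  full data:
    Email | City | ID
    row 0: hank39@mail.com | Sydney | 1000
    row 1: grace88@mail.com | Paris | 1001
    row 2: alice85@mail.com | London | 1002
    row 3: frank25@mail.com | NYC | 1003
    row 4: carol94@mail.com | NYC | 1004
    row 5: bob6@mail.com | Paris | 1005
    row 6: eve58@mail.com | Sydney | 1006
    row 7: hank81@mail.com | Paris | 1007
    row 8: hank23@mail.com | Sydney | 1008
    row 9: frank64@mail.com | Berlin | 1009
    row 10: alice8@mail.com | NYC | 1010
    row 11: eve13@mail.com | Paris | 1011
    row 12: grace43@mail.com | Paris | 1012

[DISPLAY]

            ┃       ~~  ~~~~~~~   ┃ DataTable
            ┃    ~~~~~~~~         ┠──────────
            ┃            ~~~      ┃Email     
            ┃               ~~    ┃──────────
            ┃                 ~~~ ┃hank39@mai
            ┃                    ~┃grace88@ma
            ┃                     ┃alice85@ma
            ┃                     ┃frank25@ma
            ┃                     ┃carol94@ma
            ┃                     ┃bob6@mail.
            ┃  ##########         ┃eve58@mail
            ┃  ######++********** ┗━━━━━━━━━━
            ┃                         ┃      
            ┃                         ┃      
            ┗━━━━━━━━━━━━━━━━━━━━━━━━━┛      
                                             
                                             
                                             


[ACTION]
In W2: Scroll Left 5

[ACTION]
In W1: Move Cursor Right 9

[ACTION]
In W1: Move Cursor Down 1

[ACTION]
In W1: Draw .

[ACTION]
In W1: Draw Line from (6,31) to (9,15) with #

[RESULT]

            ┃       ~~  ~~~~~~~   ┃ DataTable
            ┃    ~~~~~~~~         ┠──────────
            ┃            ~~~      ┃Email     
            ┃               ~~    ┃──────────
            ┃                 ~~~ ┃hank39@mai
            ┃                    ~┃grace88@ma
            ┃                  ###┃alice85@ma
            ┃               ###   ┃frank25@ma
            ┃                     ┃carol94@ma
            ┃                     ┃bob6@mail.
            ┃  ##########         ┃eve58@mail
            ┃  ######++********** ┗━━━━━━━━━━
            ┃                         ┃      
            ┃                         ┃      
            ┗━━━━━━━━━━━━━━━━━━━━━━━━━┛      
                                             
                                             
                                             


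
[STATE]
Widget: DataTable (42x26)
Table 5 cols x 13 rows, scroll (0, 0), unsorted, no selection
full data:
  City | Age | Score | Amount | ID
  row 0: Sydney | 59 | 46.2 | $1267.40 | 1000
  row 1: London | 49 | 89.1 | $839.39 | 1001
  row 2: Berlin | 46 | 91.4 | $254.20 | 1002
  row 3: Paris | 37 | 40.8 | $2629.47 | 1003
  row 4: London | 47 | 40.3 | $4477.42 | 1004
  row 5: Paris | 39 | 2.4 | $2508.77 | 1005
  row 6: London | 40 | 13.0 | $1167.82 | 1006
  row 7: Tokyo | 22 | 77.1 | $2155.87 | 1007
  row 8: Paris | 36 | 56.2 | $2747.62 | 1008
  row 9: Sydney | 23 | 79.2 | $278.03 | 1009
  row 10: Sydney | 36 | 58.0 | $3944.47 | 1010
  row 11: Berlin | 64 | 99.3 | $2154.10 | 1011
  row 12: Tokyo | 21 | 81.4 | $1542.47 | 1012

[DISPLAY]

City  │Age│Score│Amount  │ID              
──────┼───┼─────┼────────┼────            
Sydney│59 │46.2 │$1267.40│1000            
London│49 │89.1 │$839.39 │1001            
Berlin│46 │91.4 │$254.20 │1002            
Paris │37 │40.8 │$2629.47│1003            
London│47 │40.3 │$4477.42│1004            
Paris │39 │2.4  │$2508.77│1005            
London│40 │13.0 │$1167.82│1006            
Tokyo │22 │77.1 │$2155.87│1007            
Paris │36 │56.2 │$2747.62│1008            
Sydney│23 │79.2 │$278.03 │1009            
Sydney│36 │58.0 │$3944.47│1010            
Berlin│64 │99.3 │$2154.10│1011            
Tokyo │21 │81.4 │$1542.47│1012            
                                          
                                          
                                          
                                          
                                          
                                          
                                          
                                          
                                          
                                          
                                          


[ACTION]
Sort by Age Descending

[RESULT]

City  │Ag▼│Score│Amount  │ID              
──────┼───┼─────┼────────┼────            
Berlin│64 │99.3 │$2154.10│1011            
Sydney│59 │46.2 │$1267.40│1000            
London│49 │89.1 │$839.39 │1001            
London│47 │40.3 │$4477.42│1004            
Berlin│46 │91.4 │$254.20 │1002            
London│40 │13.0 │$1167.82│1006            
Paris │39 │2.4  │$2508.77│1005            
Paris │37 │40.8 │$2629.47│1003            
Paris │36 │56.2 │$2747.62│1008            
Sydney│36 │58.0 │$3944.47│1010            
Sydney│23 │79.2 │$278.03 │1009            
Tokyo │22 │77.1 │$2155.87│1007            
Tokyo │21 │81.4 │$1542.47│1012            
                                          
                                          
                                          
                                          
                                          
                                          
                                          
                                          
                                          
                                          
                                          


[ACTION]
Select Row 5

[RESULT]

City  │Ag▼│Score│Amount  │ID              
──────┼───┼─────┼────────┼────            
Berlin│64 │99.3 │$2154.10│1011            
Sydney│59 │46.2 │$1267.40│1000            
London│49 │89.1 │$839.39 │1001            
London│47 │40.3 │$4477.42│1004            
Berlin│46 │91.4 │$254.20 │1002            
>ondon│40 │13.0 │$1167.82│1006            
Paris │39 │2.4  │$2508.77│1005            
Paris │37 │40.8 │$2629.47│1003            
Paris │36 │56.2 │$2747.62│1008            
Sydney│36 │58.0 │$3944.47│1010            
Sydney│23 │79.2 │$278.03 │1009            
Tokyo │22 │77.1 │$2155.87│1007            
Tokyo │21 │81.4 │$1542.47│1012            
                                          
                                          
                                          
                                          
                                          
                                          
                                          
                                          
                                          
                                          
                                          


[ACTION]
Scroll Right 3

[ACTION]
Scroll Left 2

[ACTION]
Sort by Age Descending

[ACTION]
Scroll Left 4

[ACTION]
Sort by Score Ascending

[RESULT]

City  │Age│Scor▲│Amount  │ID              
──────┼───┼─────┼────────┼────            
Paris │39 │2.4  │$2508.77│1005            
London│40 │13.0 │$1167.82│1006            
London│47 │40.3 │$4477.42│1004            
Paris │37 │40.8 │$2629.47│1003            
Sydney│59 │46.2 │$1267.40│1000            
>aris │36 │56.2 │$2747.62│1008            
Sydney│36 │58.0 │$3944.47│1010            
Tokyo │22 │77.1 │$2155.87│1007            
Sydney│23 │79.2 │$278.03 │1009            
Tokyo │21 │81.4 │$1542.47│1012            
London│49 │89.1 │$839.39 │1001            
Berlin│46 │91.4 │$254.20 │1002            
Berlin│64 │99.3 │$2154.10│1011            
                                          
                                          
                                          
                                          
                                          
                                          
                                          
                                          
                                          
                                          
                                          


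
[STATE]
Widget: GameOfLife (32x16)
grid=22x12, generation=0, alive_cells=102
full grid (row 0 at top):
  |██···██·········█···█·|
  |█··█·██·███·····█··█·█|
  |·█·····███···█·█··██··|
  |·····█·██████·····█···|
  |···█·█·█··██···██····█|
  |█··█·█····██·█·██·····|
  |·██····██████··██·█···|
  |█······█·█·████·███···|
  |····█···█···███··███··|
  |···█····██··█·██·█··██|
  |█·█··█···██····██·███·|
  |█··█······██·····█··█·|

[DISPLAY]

Gen: 0                          
██···██·········█···█·          
█··█·██·███·····█··█·█          
·█·····███···█·█··██··          
·····█·██████·····█···          
···█·█·█··██···██····█          
█··█·█····██·█·██·····          
·██····██████··██·█···          
█······█·█·████·███···          
····█···█···███··███··          
···█····██··█·██·█··██          
█·█··█···██····██·███·          
█··█······██·····█··█·          
                                
                                
                                


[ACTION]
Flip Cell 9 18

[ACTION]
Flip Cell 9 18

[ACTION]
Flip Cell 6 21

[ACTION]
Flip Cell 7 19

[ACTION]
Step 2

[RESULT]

Gen: 2                          
██·██·█·········████··          
█···············█·····          
···········█·██·····█·          
····█·█·······█·····█·          
····█·█······██·······          
██·····██······████···          
█·····███··········█··          
███····██··········█··          
·······████···········          
····█··██·██··········          
·█··█···█···█··██·██··          
·█·█·····██····█████··          
                                
                                
                                


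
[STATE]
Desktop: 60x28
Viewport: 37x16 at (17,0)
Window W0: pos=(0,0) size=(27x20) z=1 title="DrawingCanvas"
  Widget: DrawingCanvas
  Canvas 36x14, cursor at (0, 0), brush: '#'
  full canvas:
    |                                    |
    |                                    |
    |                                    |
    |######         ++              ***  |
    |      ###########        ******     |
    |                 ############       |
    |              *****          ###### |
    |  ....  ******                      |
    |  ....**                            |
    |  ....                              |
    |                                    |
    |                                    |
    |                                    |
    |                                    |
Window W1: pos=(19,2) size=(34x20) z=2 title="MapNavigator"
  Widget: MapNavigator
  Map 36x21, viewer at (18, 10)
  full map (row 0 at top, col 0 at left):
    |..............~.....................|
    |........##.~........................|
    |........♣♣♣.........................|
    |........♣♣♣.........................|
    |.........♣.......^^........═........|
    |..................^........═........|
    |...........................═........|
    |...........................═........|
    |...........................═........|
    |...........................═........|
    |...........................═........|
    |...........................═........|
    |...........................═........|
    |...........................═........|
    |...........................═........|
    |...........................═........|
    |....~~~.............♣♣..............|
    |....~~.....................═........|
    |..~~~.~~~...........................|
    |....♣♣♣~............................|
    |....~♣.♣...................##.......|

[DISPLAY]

━━━━━━━━━┓                           
         ┃                           
──┏━━━━━━━━━━━━━━━━━━━━━━━━━━━━━━━━┓ 
  ┃ MapNavigator                   ┃ 
  ┠────────────────────────────────┨ 
  ┃......♣♣♣.......................┃ 
+ ┃......♣♣♣.......................┃ 
# ┃.......♣.......^^........═......┃ 
 #┃................^........═......┃ 
**┃.........................═......┃ 
  ┃.........................═......┃ 
  ┃.........................═......┃ 
  ┃.........................═......┃ 
  ┃................@........═......┃ 
  ┃.........................═......┃ 
  ┃.........................═......┃ 


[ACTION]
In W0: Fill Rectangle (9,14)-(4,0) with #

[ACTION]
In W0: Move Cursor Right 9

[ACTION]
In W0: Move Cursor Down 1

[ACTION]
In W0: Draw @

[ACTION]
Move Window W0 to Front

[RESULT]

━━━━━━━━━┓                           
         ┃                           
─────────┨━━━━━━━━━━━━━━━━━━━━━━━━━┓ 
         ┃igator                   ┃ 
         ┃─────────────────────────┨ 
         ┃♣♣.......................┃ 
+        ┃♣♣.......................┃ 
#        ┃♣.......^^........═......┃ 
 ########┃.........^........═......┃ 
***      ┃..................═......┃ 
         ┃..................═......┃ 
         ┃..................═......┃ 
         ┃..................═......┃ 
         ┃.........@........═......┃ 
         ┃..................═......┃ 
         ┃..................═......┃ 
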